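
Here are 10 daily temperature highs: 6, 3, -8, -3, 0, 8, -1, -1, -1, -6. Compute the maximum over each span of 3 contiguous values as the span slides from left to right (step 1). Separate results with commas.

6, 3, 0, 8, 8, 8, -1, -1

6 3 -8 → max 6
3 -8 -3 → max 3
-8 -3 0 → max 0
-3 0 8 → max 8
0 8 -1 → max 8
8 -1 -1 → max 8
-1 -1 -1 → max -1
-1 -1 -6 → max -1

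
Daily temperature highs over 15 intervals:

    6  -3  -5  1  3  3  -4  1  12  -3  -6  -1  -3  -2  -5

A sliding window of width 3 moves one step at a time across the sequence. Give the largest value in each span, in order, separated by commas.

Sliding a size-3 window across the 15 values:
6 -3 -5 → max 6
-3 -5 1 → max 1
-5 1 3 → max 3
1 3 3 → max 3
3 3 -4 → max 3
3 -4 1 → max 3
-4 1 12 → max 12
1 12 -3 → max 12
12 -3 -6 → max 12
-3 -6 -1 → max -1
-6 -1 -3 → max -1
-1 -3 -2 → max -1
-3 -2 -5 → max -2

6, 1, 3, 3, 3, 3, 12, 12, 12, -1, -1, -1, -2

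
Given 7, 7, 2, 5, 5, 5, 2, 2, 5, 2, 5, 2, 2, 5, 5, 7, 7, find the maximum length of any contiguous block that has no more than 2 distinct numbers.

[7] 1 distinct, len 1
[7, 7] 1 distinct, len 2
[7, 7, 2] 2 distinct, len 3
[2, 5] 2 distinct, len 2
[2, 5, 5] 2 distinct, len 3
[2, 5, 5, 5] 2 distinct, len 4
[2, 5, 5, 5, 2] 2 distinct, len 5
[2, 5, 5, 5, 2, 2] 2 distinct, len 6
[2, 5, 5, 5, 2, 2, 5] 2 distinct, len 7
[2, 5, 5, 5, 2, 2, 5, 2] 2 distinct, len 8
[2, 5, 5, 5, 2, 2, 5, 2, 5] 2 distinct, len 9
[2, 5, 5, 5, 2, 2, 5, 2, 5, 2] 2 distinct, len 10
[2, 5, 5, 5, 2, 2, 5, 2, 5, 2, 2] 2 distinct, len 11
[2, 5, 5, 5, 2, 2, 5, 2, 5, 2, 2, 5] 2 distinct, len 12
[2, 5, 5, 5, 2, 2, 5, 2, 5, 2, 2, 5, 5] 2 distinct, len 13
[5, 5, 7] 2 distinct, len 3
[5, 5, 7, 7] 2 distinct, len 4
Longest length with ≤2 distinct: 13.

13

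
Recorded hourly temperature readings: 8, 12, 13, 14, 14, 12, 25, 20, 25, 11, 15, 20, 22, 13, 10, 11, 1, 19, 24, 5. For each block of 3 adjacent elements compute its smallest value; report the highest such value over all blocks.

Each size-3 window and its min:
[8, 12, 13] → min 8
[12, 13, 14] → min 12
[13, 14, 14] → min 13
[14, 14, 12] → min 12
[14, 12, 25] → min 12
[12, 25, 20] → min 12
[25, 20, 25] → min 20
[20, 25, 11] → min 11
[25, 11, 15] → min 11
[11, 15, 20] → min 11
[15, 20, 22] → min 15
[20, 22, 13] → min 13
[22, 13, 10] → min 10
[13, 10, 11] → min 10
[10, 11, 1] → min 1
[11, 1, 19] → min 1
[1, 19, 24] → min 1
[19, 24, 5] → min 5
Highest of these is 20.

20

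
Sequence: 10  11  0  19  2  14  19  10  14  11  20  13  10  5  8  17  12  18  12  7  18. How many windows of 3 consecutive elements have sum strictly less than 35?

6

(10, 11, 0) → sum 21  < 35 ✓
(11, 0, 19) → sum 30  < 35 ✓
(0, 19, 2) → sum 21  < 35 ✓
(19, 2, 14) → sum 35
(2, 14, 19) → sum 35
(14, 19, 10) → sum 43
(19, 10, 14) → sum 43
(10, 14, 11) → sum 35
(14, 11, 20) → sum 45
(11, 20, 13) → sum 44
(20, 13, 10) → sum 43
(13, 10, 5) → sum 28  < 35 ✓
(10, 5, 8) → sum 23  < 35 ✓
(5, 8, 17) → sum 30  < 35 ✓
(8, 17, 12) → sum 37
(17, 12, 18) → sum 47
(12, 18, 12) → sum 42
(18, 12, 7) → sum 37
(12, 7, 18) → sum 37
6 windows satisfy the condition.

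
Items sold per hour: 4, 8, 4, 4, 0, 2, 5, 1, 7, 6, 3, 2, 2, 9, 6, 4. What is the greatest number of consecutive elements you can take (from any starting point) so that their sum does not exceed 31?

→ 4: sum 4, len 1
→ 8: sum 12, len 2
→ 4: sum 16, len 3
→ 4: sum 20, len 4
→ 0: sum 20, len 5
→ 2: sum 22, len 6
→ 5: sum 27, len 7
→ 1: sum 28, len 8
→ 7 (dropped 4): sum 31, len 8
→ 6 (dropped 8): sum 29, len 8
→ 3 (dropped 4): sum 28, len 8
→ 2: sum 30, len 9
→ 2 (dropped 4): sum 28, len 9
→ 9 (dropped 0, 2, 5): sum 30, len 7
→ 6 (dropped 1, 7): sum 28, len 6
→ 4 (dropped 6): sum 26, len 6
Longest length seen: 9.

9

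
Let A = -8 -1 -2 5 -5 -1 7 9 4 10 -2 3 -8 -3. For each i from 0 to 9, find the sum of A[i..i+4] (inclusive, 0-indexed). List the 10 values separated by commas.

-11, -4, 4, 15, 14, 29, 28, 24, 7, 0

Sliding a size-5 window across the 14 values:
[-8, -1, -2, 5, -5] → sum -11
[-1, -2, 5, -5, -1] → sum -4
[-2, 5, -5, -1, 7] → sum 4
[5, -5, -1, 7, 9] → sum 15
[-5, -1, 7, 9, 4] → sum 14
[-1, 7, 9, 4, 10] → sum 29
[7, 9, 4, 10, -2] → sum 28
[9, 4, 10, -2, 3] → sum 24
[4, 10, -2, 3, -8] → sum 7
[10, -2, 3, -8, -3] → sum 0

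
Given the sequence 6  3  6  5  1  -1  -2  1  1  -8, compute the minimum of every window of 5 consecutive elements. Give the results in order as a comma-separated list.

6 3 6 5 1 → min 1
3 6 5 1 -1 → min -1
6 5 1 -1 -2 → min -2
5 1 -1 -2 1 → min -2
1 -1 -2 1 1 → min -2
-1 -2 1 1 -8 → min -8

1, -1, -2, -2, -2, -8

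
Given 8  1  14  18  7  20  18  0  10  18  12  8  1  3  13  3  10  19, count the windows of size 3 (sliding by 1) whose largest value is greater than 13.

11

8 1 14 → max 14  > 13 ✓
1 14 18 → max 18  > 13 ✓
14 18 7 → max 18  > 13 ✓
18 7 20 → max 20  > 13 ✓
7 20 18 → max 20  > 13 ✓
20 18 0 → max 20  > 13 ✓
18 0 10 → max 18  > 13 ✓
0 10 18 → max 18  > 13 ✓
10 18 12 → max 18  > 13 ✓
18 12 8 → max 18  > 13 ✓
12 8 1 → max 12
8 1 3 → max 8
1 3 13 → max 13
3 13 3 → max 13
13 3 10 → max 13
3 10 19 → max 19  > 13 ✓
11 windows satisfy the condition.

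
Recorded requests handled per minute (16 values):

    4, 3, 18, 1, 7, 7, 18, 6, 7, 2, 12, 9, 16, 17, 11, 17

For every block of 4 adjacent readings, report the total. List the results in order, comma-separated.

(4, 3, 18, 1) → sum 26
(3, 18, 1, 7) → sum 29
(18, 1, 7, 7) → sum 33
(1, 7, 7, 18) → sum 33
(7, 7, 18, 6) → sum 38
(7, 18, 6, 7) → sum 38
(18, 6, 7, 2) → sum 33
(6, 7, 2, 12) → sum 27
(7, 2, 12, 9) → sum 30
(2, 12, 9, 16) → sum 39
(12, 9, 16, 17) → sum 54
(9, 16, 17, 11) → sum 53
(16, 17, 11, 17) → sum 61

26, 29, 33, 33, 38, 38, 33, 27, 30, 39, 54, 53, 61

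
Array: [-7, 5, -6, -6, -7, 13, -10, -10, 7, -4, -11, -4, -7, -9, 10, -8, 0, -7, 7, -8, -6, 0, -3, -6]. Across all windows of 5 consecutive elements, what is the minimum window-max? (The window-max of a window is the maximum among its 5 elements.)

-4

-7 5 -6 -6 -7 → max 5
5 -6 -6 -7 13 → max 13
-6 -6 -7 13 -10 → max 13
-6 -7 13 -10 -10 → max 13
-7 13 -10 -10 7 → max 13
13 -10 -10 7 -4 → max 13
-10 -10 7 -4 -11 → max 7
-10 7 -4 -11 -4 → max 7
7 -4 -11 -4 -7 → max 7
-4 -11 -4 -7 -9 → max -4
-11 -4 -7 -9 10 → max 10
-4 -7 -9 10 -8 → max 10
-7 -9 10 -8 0 → max 10
-9 10 -8 0 -7 → max 10
10 -8 0 -7 7 → max 10
-8 0 -7 7 -8 → max 7
0 -7 7 -8 -6 → max 7
-7 7 -8 -6 0 → max 7
7 -8 -6 0 -3 → max 7
-8 -6 0 -3 -6 → max 0
Minimum of these is -4.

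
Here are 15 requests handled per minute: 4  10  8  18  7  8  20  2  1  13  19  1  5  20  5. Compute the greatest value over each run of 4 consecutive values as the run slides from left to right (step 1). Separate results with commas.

4 10 8 18 → max 18
10 8 18 7 → max 18
8 18 7 8 → max 18
18 7 8 20 → max 20
7 8 20 2 → max 20
8 20 2 1 → max 20
20 2 1 13 → max 20
2 1 13 19 → max 19
1 13 19 1 → max 19
13 19 1 5 → max 19
19 1 5 20 → max 20
1 5 20 5 → max 20

18, 18, 18, 20, 20, 20, 20, 19, 19, 19, 20, 20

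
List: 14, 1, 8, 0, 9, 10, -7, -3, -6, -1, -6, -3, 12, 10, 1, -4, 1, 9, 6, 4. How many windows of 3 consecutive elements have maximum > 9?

8

[14, 1, 8] → max 14  > 9 ✓
[1, 8, 0] → max 8
[8, 0, 9] → max 9
[0, 9, 10] → max 10  > 9 ✓
[9, 10, -7] → max 10  > 9 ✓
[10, -7, -3] → max 10  > 9 ✓
[-7, -3, -6] → max -3
[-3, -6, -1] → max -1
[-6, -1, -6] → max -1
[-1, -6, -3] → max -1
[-6, -3, 12] → max 12  > 9 ✓
[-3, 12, 10] → max 12  > 9 ✓
[12, 10, 1] → max 12  > 9 ✓
[10, 1, -4] → max 10  > 9 ✓
[1, -4, 1] → max 1
[-4, 1, 9] → max 9
[1, 9, 6] → max 9
[9, 6, 4] → max 9
8 windows satisfy the condition.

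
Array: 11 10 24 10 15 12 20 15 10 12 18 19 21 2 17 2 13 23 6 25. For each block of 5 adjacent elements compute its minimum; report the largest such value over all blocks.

10

Each size-5 window and its min:
[11, 10, 24, 10, 15] → min 10
[10, 24, 10, 15, 12] → min 10
[24, 10, 15, 12, 20] → min 10
[10, 15, 12, 20, 15] → min 10
[15, 12, 20, 15, 10] → min 10
[12, 20, 15, 10, 12] → min 10
[20, 15, 10, 12, 18] → min 10
[15, 10, 12, 18, 19] → min 10
[10, 12, 18, 19, 21] → min 10
[12, 18, 19, 21, 2] → min 2
[18, 19, 21, 2, 17] → min 2
[19, 21, 2, 17, 2] → min 2
[21, 2, 17, 2, 13] → min 2
[2, 17, 2, 13, 23] → min 2
[17, 2, 13, 23, 6] → min 2
[2, 13, 23, 6, 25] → min 2
Largest of these is 10.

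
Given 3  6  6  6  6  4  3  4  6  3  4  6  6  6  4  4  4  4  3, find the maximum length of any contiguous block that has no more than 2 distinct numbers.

[3] 1 distinct, len 1
[3, 6] 2 distinct, len 2
[3, 6, 6] 2 distinct, len 3
[3, 6, 6, 6] 2 distinct, len 4
[3, 6, 6, 6, 6] 2 distinct, len 5
[6, 6, 6, 6, 4] 2 distinct, len 5
[4, 3] 2 distinct, len 2
[4, 3, 4] 2 distinct, len 3
[4, 6] 2 distinct, len 2
[6, 3] 2 distinct, len 2
[3, 4] 2 distinct, len 2
[4, 6] 2 distinct, len 2
[4, 6, 6] 2 distinct, len 3
[4, 6, 6, 6] 2 distinct, len 4
[4, 6, 6, 6, 4] 2 distinct, len 5
[4, 6, 6, 6, 4, 4] 2 distinct, len 6
[4, 6, 6, 6, 4, 4, 4] 2 distinct, len 7
[4, 6, 6, 6, 4, 4, 4, 4] 2 distinct, len 8
[4, 4, 4, 4, 3] 2 distinct, len 5
Longest length with ≤2 distinct: 8.

8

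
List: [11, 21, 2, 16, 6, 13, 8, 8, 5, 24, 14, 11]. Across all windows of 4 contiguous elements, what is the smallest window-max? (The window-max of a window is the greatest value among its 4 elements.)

Each size-4 window and its max:
[11, 21, 2, 16] → max 21
[21, 2, 16, 6] → max 21
[2, 16, 6, 13] → max 16
[16, 6, 13, 8] → max 16
[6, 13, 8, 8] → max 13
[13, 8, 8, 5] → max 13
[8, 8, 5, 24] → max 24
[8, 5, 24, 14] → max 24
[5, 24, 14, 11] → max 24
Smallest of these is 13.

13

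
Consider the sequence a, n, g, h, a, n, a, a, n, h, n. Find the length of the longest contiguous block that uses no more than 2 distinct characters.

add a: window [a] (1 distinct), len 1
add n: window [a, n] (2 distinct), len 2
add g: window [n, g] (2 distinct), len 2
add h: window [g, h] (2 distinct), len 2
add a: window [h, a] (2 distinct), len 2
add n: window [a, n] (2 distinct), len 2
add a: window [a, n, a] (2 distinct), len 3
add a: window [a, n, a, a] (2 distinct), len 4
add n: window [a, n, a, a, n] (2 distinct), len 5
add h: window [n, h] (2 distinct), len 2
add n: window [n, h, n] (2 distinct), len 3
Longest length with ≤2 distinct: 5.

5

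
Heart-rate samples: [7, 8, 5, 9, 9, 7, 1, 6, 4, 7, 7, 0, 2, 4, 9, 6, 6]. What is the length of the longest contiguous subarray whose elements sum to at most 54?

11

→ 7: sum 7, len 1
→ 8: sum 15, len 2
→ 5: sum 20, len 3
→ 9: sum 29, len 4
→ 9: sum 38, len 5
→ 7: sum 45, len 6
→ 1: sum 46, len 7
→ 6: sum 52, len 8
→ 4 (dropped 7): sum 49, len 8
→ 7 (dropped 8): sum 48, len 8
→ 7 (dropped 5): sum 50, len 8
→ 0: sum 50, len 9
→ 2: sum 52, len 10
→ 4 (dropped 9): sum 47, len 10
→ 9 (dropped 9): sum 47, len 10
→ 6: sum 53, len 11
→ 6 (dropped 7): sum 52, len 11
Longest length seen: 11.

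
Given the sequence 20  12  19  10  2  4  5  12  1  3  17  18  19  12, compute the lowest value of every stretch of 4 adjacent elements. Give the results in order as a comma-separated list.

10, 2, 2, 2, 2, 1, 1, 1, 1, 3, 12

[20, 12, 19, 10] → min 10
[12, 19, 10, 2] → min 2
[19, 10, 2, 4] → min 2
[10, 2, 4, 5] → min 2
[2, 4, 5, 12] → min 2
[4, 5, 12, 1] → min 1
[5, 12, 1, 3] → min 1
[12, 1, 3, 17] → min 1
[1, 3, 17, 18] → min 1
[3, 17, 18, 19] → min 3
[17, 18, 19, 12] → min 12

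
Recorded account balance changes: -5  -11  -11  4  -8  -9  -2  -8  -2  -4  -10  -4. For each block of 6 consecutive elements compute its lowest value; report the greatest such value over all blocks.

Window mins for each of the 7 positions:
-5 -11 -11 4 -8 -9 → min -11
-11 -11 4 -8 -9 -2 → min -11
-11 4 -8 -9 -2 -8 → min -11
4 -8 -9 -2 -8 -2 → min -9
-8 -9 -2 -8 -2 -4 → min -9
-9 -2 -8 -2 -4 -10 → min -10
-2 -8 -2 -4 -10 -4 → min -10
Greatest of these is -9.

-9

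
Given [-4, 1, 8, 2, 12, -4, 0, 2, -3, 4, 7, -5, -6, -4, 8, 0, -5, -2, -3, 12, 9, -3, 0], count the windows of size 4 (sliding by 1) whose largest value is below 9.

(-4, 1, 8, 2) → max 8  < 9 ✓
(1, 8, 2, 12) → max 12
(8, 2, 12, -4) → max 12
(2, 12, -4, 0) → max 12
(12, -4, 0, 2) → max 12
(-4, 0, 2, -3) → max 2  < 9 ✓
(0, 2, -3, 4) → max 4  < 9 ✓
(2, -3, 4, 7) → max 7  < 9 ✓
(-3, 4, 7, -5) → max 7  < 9 ✓
(4, 7, -5, -6) → max 7  < 9 ✓
(7, -5, -6, -4) → max 7  < 9 ✓
(-5, -6, -4, 8) → max 8  < 9 ✓
(-6, -4, 8, 0) → max 8  < 9 ✓
(-4, 8, 0, -5) → max 8  < 9 ✓
(8, 0, -5, -2) → max 8  < 9 ✓
(0, -5, -2, -3) → max 0  < 9 ✓
(-5, -2, -3, 12) → max 12
(-2, -3, 12, 9) → max 12
(-3, 12, 9, -3) → max 12
(12, 9, -3, 0) → max 12
12 windows satisfy the condition.

12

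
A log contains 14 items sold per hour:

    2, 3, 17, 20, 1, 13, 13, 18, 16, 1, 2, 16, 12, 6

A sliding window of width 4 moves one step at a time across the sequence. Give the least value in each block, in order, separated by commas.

Sliding a size-4 window across the 14 values:
(2, 3, 17, 20) → min 2
(3, 17, 20, 1) → min 1
(17, 20, 1, 13) → min 1
(20, 1, 13, 13) → min 1
(1, 13, 13, 18) → min 1
(13, 13, 18, 16) → min 13
(13, 18, 16, 1) → min 1
(18, 16, 1, 2) → min 1
(16, 1, 2, 16) → min 1
(1, 2, 16, 12) → min 1
(2, 16, 12, 6) → min 2

2, 1, 1, 1, 1, 13, 1, 1, 1, 1, 2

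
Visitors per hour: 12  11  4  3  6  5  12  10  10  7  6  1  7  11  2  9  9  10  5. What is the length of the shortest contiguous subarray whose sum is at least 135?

18

add 12: running sum 12 < 135
add 11: running sum 23 < 135
add 4: running sum 27 < 135
add 3: running sum 30 < 135
add 6: running sum 36 < 135
add 5: running sum 41 < 135
add 12: running sum 53 < 135
add 10: running sum 63 < 135
add 10: running sum 73 < 135
add 7: running sum 80 < 135
add 6: running sum 86 < 135
add 1: running sum 87 < 135
add 7: running sum 94 < 135
add 11: running sum 105 < 135
add 2: running sum 107 < 135
add 9: running sum 116 < 135
add 9: running sum 125 < 135
end 17: [12, 11, 4, 3, 6, 5, 12, 10, 10, 7, 6, 1, 7, 11, 2, 9, 9, 10] sum 135, len 18
end 18: [12, 11, 4, 3, 6, 5, 12, 10, 10, 7, 6, 1, 7, 11, 2, 9, 9, 10, 5] sum 140, len 19
Shortest qualifying length: 18.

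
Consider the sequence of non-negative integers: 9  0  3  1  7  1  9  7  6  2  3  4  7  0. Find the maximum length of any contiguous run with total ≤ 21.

6

add 9: [9] sum 9, len 1
add 0: [9, 0] sum 9, len 2
add 3: [9, 0, 3] sum 12, len 3
add 1: [9, 0, 3, 1] sum 13, len 4
add 7: [9, 0, 3, 1, 7] sum 20, len 5
add 1: [9, 0, 3, 1, 7, 1] sum 21, len 6
add 9: [0, 3, 1, 7, 1, 9] sum 21, len 6
add 7: [1, 9, 7] sum 17, len 3
add 6: [7, 6] sum 13, len 2
add 2: [7, 6, 2] sum 15, len 3
add 3: [7, 6, 2, 3] sum 18, len 4
add 4: [6, 2, 3, 4] sum 15, len 4
add 7: [2, 3, 4, 7] sum 16, len 4
add 0: [2, 3, 4, 7, 0] sum 16, len 5
Longest length seen: 6.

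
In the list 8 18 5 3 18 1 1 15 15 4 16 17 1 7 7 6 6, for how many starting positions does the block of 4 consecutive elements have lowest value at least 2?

5

(8, 18, 5, 3) → min 3  ≥ 2 ✓
(18, 5, 3, 18) → min 3  ≥ 2 ✓
(5, 3, 18, 1) → min 1
(3, 18, 1, 1) → min 1
(18, 1, 1, 15) → min 1
(1, 1, 15, 15) → min 1
(1, 15, 15, 4) → min 1
(15, 15, 4, 16) → min 4  ≥ 2 ✓
(15, 4, 16, 17) → min 4  ≥ 2 ✓
(4, 16, 17, 1) → min 1
(16, 17, 1, 7) → min 1
(17, 1, 7, 7) → min 1
(1, 7, 7, 6) → min 1
(7, 7, 6, 6) → min 6  ≥ 2 ✓
5 windows satisfy the condition.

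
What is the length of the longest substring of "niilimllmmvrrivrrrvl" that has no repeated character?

[n] len 1
[n, i] len 2
[i] len 1
[i, l] len 2
[l, i] len 2
[l, i, m] len 3
[i, m, l] len 3
[l] len 1
[l, m] len 2
[m] len 1
[m, v] len 2
[m, v, r] len 3
[r] len 1
[r, i] len 2
[r, i, v] len 3
[i, v, r] len 3
[r] len 1
[r] len 1
[r, v] len 2
[r, v, l] len 3
Longest all-distinct length: 3.

3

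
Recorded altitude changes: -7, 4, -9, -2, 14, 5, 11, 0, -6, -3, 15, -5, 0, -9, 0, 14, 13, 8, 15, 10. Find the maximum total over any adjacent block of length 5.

60

[-7, 4, -9, -2, 14] → sum 0
[4, -9, -2, 14, 5] → sum 12
[-9, -2, 14, 5, 11] → sum 19
[-2, 14, 5, 11, 0] → sum 28
[14, 5, 11, 0, -6] → sum 24
[5, 11, 0, -6, -3] → sum 7
[11, 0, -6, -3, 15] → sum 17
[0, -6, -3, 15, -5] → sum 1
[-6, -3, 15, -5, 0] → sum 1
[-3, 15, -5, 0, -9] → sum -2
[15, -5, 0, -9, 0] → sum 1
[-5, 0, -9, 0, 14] → sum 0
[0, -9, 0, 14, 13] → sum 18
[-9, 0, 14, 13, 8] → sum 26
[0, 14, 13, 8, 15] → sum 50
[14, 13, 8, 15, 10] → sum 60
Maximum of these is 60.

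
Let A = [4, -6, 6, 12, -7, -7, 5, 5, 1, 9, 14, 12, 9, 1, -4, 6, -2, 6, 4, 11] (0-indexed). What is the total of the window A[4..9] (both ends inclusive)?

Elements at indices 4..9: -7, -7, 5, 5, 1, 9
sum(-7, -7, 5, 5, 1, 9) = 6

6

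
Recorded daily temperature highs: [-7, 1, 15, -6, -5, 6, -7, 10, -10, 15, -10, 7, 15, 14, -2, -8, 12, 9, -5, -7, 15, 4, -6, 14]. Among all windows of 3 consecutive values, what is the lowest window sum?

[-7, 1, 15] → sum 9
[1, 15, -6] → sum 10
[15, -6, -5] → sum 4
[-6, -5, 6] → sum -5
[-5, 6, -7] → sum -6
[6, -7, 10] → sum 9
[-7, 10, -10] → sum -7
[10, -10, 15] → sum 15
[-10, 15, -10] → sum -5
[15, -10, 7] → sum 12
[-10, 7, 15] → sum 12
[7, 15, 14] → sum 36
[15, 14, -2] → sum 27
[14, -2, -8] → sum 4
[-2, -8, 12] → sum 2
[-8, 12, 9] → sum 13
[12, 9, -5] → sum 16
[9, -5, -7] → sum -3
[-5, -7, 15] → sum 3
[-7, 15, 4] → sum 12
[15, 4, -6] → sum 13
[4, -6, 14] → sum 12
Lowest of these is -7.

-7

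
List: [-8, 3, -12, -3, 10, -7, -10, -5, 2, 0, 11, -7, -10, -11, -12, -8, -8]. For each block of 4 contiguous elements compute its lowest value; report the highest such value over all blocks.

-5

(-8, 3, -12, -3) → min -12
(3, -12, -3, 10) → min -12
(-12, -3, 10, -7) → min -12
(-3, 10, -7, -10) → min -10
(10, -7, -10, -5) → min -10
(-7, -10, -5, 2) → min -10
(-10, -5, 2, 0) → min -10
(-5, 2, 0, 11) → min -5
(2, 0, 11, -7) → min -7
(0, 11, -7, -10) → min -10
(11, -7, -10, -11) → min -11
(-7, -10, -11, -12) → min -12
(-10, -11, -12, -8) → min -12
(-11, -12, -8, -8) → min -12
Highest of these is -5.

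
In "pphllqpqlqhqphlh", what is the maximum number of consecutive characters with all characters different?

[p] len 1
[p] len 1
[p, h] len 2
[p, h, l] len 3
[l] len 1
[l, q] len 2
[l, q, p] len 3
[p, q] len 2
[p, q, l] len 3
[l, q] len 2
[l, q, h] len 3
[h, q] len 2
[h, q, p] len 3
[q, p, h] len 3
[q, p, h, l] len 4
[l, h] len 2
Longest all-distinct length: 4.

4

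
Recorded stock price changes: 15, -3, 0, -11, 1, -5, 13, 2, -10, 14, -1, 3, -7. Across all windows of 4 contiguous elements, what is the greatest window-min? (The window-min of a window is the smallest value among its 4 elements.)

-5

(15, -3, 0, -11) → min -11
(-3, 0, -11, 1) → min -11
(0, -11, 1, -5) → min -11
(-11, 1, -5, 13) → min -11
(1, -5, 13, 2) → min -5
(-5, 13, 2, -10) → min -10
(13, 2, -10, 14) → min -10
(2, -10, 14, -1) → min -10
(-10, 14, -1, 3) → min -10
(14, -1, 3, -7) → min -7
Greatest of these is -5.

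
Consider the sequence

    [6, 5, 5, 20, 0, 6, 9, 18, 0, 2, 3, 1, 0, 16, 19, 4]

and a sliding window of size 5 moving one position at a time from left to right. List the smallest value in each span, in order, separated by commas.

Sliding a size-5 window across the 16 values:
6 5 5 20 0 → min 0
5 5 20 0 6 → min 0
5 20 0 6 9 → min 0
20 0 6 9 18 → min 0
0 6 9 18 0 → min 0
6 9 18 0 2 → min 0
9 18 0 2 3 → min 0
18 0 2 3 1 → min 0
0 2 3 1 0 → min 0
2 3 1 0 16 → min 0
3 1 0 16 19 → min 0
1 0 16 19 4 → min 0

0, 0, 0, 0, 0, 0, 0, 0, 0, 0, 0, 0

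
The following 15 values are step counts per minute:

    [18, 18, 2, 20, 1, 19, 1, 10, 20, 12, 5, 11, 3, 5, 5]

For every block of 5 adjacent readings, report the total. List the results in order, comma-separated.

18 18 2 20 1 → sum 59
18 2 20 1 19 → sum 60
2 20 1 19 1 → sum 43
20 1 19 1 10 → sum 51
1 19 1 10 20 → sum 51
19 1 10 20 12 → sum 62
1 10 20 12 5 → sum 48
10 20 12 5 11 → sum 58
20 12 5 11 3 → sum 51
12 5 11 3 5 → sum 36
5 11 3 5 5 → sum 29

59, 60, 43, 51, 51, 62, 48, 58, 51, 36, 29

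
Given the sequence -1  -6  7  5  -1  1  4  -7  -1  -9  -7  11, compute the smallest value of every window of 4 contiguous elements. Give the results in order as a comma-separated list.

-6, -6, -1, -1, -7, -7, -9, -9, -9

-1 -6 7 5 → min -6
-6 7 5 -1 → min -6
7 5 -1 1 → min -1
5 -1 1 4 → min -1
-1 1 4 -7 → min -7
1 4 -7 -1 → min -7
4 -7 -1 -9 → min -9
-7 -1 -9 -7 → min -9
-1 -9 -7 11 → min -9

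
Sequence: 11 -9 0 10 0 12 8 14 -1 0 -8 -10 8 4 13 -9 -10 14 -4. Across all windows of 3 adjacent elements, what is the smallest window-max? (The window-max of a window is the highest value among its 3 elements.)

0

(11, -9, 0) → max 11
(-9, 0, 10) → max 10
(0, 10, 0) → max 10
(10, 0, 12) → max 12
(0, 12, 8) → max 12
(12, 8, 14) → max 14
(8, 14, -1) → max 14
(14, -1, 0) → max 14
(-1, 0, -8) → max 0
(0, -8, -10) → max 0
(-8, -10, 8) → max 8
(-10, 8, 4) → max 8
(8, 4, 13) → max 13
(4, 13, -9) → max 13
(13, -9, -10) → max 13
(-9, -10, 14) → max 14
(-10, 14, -4) → max 14
Smallest of these is 0.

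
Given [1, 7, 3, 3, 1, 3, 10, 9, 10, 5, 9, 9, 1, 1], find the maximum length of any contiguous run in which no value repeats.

[1] len 1
[1, 7] len 2
[1, 7, 3] len 3
[3] len 1
[3, 1] len 2
[1, 3] len 2
[1, 3, 10] len 3
[1, 3, 10, 9] len 4
[9, 10] len 2
[9, 10, 5] len 3
[10, 5, 9] len 3
[9] len 1
[9, 1] len 2
[1] len 1
Longest all-distinct length: 4.

4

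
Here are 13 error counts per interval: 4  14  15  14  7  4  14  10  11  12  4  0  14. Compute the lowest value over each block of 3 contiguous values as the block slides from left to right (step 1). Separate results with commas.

4 14 15 → min 4
14 15 14 → min 14
15 14 7 → min 7
14 7 4 → min 4
7 4 14 → min 4
4 14 10 → min 4
14 10 11 → min 10
10 11 12 → min 10
11 12 4 → min 4
12 4 0 → min 0
4 0 14 → min 0

4, 14, 7, 4, 4, 4, 10, 10, 4, 0, 0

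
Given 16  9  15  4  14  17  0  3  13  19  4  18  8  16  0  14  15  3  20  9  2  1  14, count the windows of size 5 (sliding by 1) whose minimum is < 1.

10

(16, 9, 15, 4, 14) → min 4
(9, 15, 4, 14, 17) → min 4
(15, 4, 14, 17, 0) → min 0  < 1 ✓
(4, 14, 17, 0, 3) → min 0  < 1 ✓
(14, 17, 0, 3, 13) → min 0  < 1 ✓
(17, 0, 3, 13, 19) → min 0  < 1 ✓
(0, 3, 13, 19, 4) → min 0  < 1 ✓
(3, 13, 19, 4, 18) → min 3
(13, 19, 4, 18, 8) → min 4
(19, 4, 18, 8, 16) → min 4
(4, 18, 8, 16, 0) → min 0  < 1 ✓
(18, 8, 16, 0, 14) → min 0  < 1 ✓
(8, 16, 0, 14, 15) → min 0  < 1 ✓
(16, 0, 14, 15, 3) → min 0  < 1 ✓
(0, 14, 15, 3, 20) → min 0  < 1 ✓
(14, 15, 3, 20, 9) → min 3
(15, 3, 20, 9, 2) → min 2
(3, 20, 9, 2, 1) → min 1
(20, 9, 2, 1, 14) → min 1
10 windows satisfy the condition.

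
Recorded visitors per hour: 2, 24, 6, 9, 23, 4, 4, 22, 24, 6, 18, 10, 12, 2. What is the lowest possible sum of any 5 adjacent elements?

(2, 24, 6, 9, 23) → sum 64
(24, 6, 9, 23, 4) → sum 66
(6, 9, 23, 4, 4) → sum 46
(9, 23, 4, 4, 22) → sum 62
(23, 4, 4, 22, 24) → sum 77
(4, 4, 22, 24, 6) → sum 60
(4, 22, 24, 6, 18) → sum 74
(22, 24, 6, 18, 10) → sum 80
(24, 6, 18, 10, 12) → sum 70
(6, 18, 10, 12, 2) → sum 48
Lowest of these is 46.

46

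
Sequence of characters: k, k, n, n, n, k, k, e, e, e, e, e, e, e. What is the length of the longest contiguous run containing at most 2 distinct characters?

[k] 1 distinct, len 1
[k, k] 1 distinct, len 2
[k, k, n] 2 distinct, len 3
[k, k, n, n] 2 distinct, len 4
[k, k, n, n, n] 2 distinct, len 5
[k, k, n, n, n, k] 2 distinct, len 6
[k, k, n, n, n, k, k] 2 distinct, len 7
[k, k, e] 2 distinct, len 3
[k, k, e, e] 2 distinct, len 4
[k, k, e, e, e] 2 distinct, len 5
[k, k, e, e, e, e] 2 distinct, len 6
[k, k, e, e, e, e, e] 2 distinct, len 7
[k, k, e, e, e, e, e, e] 2 distinct, len 8
[k, k, e, e, e, e, e, e, e] 2 distinct, len 9
Longest length with ≤2 distinct: 9.

9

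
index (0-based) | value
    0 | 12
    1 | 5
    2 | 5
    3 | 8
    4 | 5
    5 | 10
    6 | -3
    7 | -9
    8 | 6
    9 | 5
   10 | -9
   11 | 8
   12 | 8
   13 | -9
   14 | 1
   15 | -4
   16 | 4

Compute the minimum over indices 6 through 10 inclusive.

Elements at indices 6..10: -3, -9, 6, 5, -9
min(-3, -9, 6, 5, -9) = -9

-9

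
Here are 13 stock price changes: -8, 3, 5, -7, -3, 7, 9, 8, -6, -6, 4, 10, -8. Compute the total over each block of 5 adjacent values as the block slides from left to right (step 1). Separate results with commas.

-10, 5, 11, 14, 15, 12, 9, 10, -6

-8 3 5 -7 -3 → sum -10
3 5 -7 -3 7 → sum 5
5 -7 -3 7 9 → sum 11
-7 -3 7 9 8 → sum 14
-3 7 9 8 -6 → sum 15
7 9 8 -6 -6 → sum 12
9 8 -6 -6 4 → sum 9
8 -6 -6 4 10 → sum 10
-6 -6 4 10 -8 → sum -6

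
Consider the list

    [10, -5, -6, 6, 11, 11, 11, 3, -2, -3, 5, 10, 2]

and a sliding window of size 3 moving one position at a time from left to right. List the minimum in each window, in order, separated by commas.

-6, -6, -6, 6, 11, 3, -2, -3, -3, -3, 2

10 -5 -6 → min -6
-5 -6 6 → min -6
-6 6 11 → min -6
6 11 11 → min 6
11 11 11 → min 11
11 11 3 → min 3
11 3 -2 → min -2
3 -2 -3 → min -3
-2 -3 5 → min -3
-3 5 10 → min -3
5 10 2 → min 2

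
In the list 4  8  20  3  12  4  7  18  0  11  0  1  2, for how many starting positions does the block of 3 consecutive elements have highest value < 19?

8

4 8 20 → max 20
8 20 3 → max 20
20 3 12 → max 20
3 12 4 → max 12  < 19 ✓
12 4 7 → max 12  < 19 ✓
4 7 18 → max 18  < 19 ✓
7 18 0 → max 18  < 19 ✓
18 0 11 → max 18  < 19 ✓
0 11 0 → max 11  < 19 ✓
11 0 1 → max 11  < 19 ✓
0 1 2 → max 2  < 19 ✓
8 windows satisfy the condition.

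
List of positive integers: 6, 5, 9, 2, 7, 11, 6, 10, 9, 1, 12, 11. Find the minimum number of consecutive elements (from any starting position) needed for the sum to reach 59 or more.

add 6: running sum 6 < 59
add 5: running sum 11 < 59
add 9: running sum 20 < 59
add 2: running sum 22 < 59
add 7: running sum 29 < 59
add 11: running sum 40 < 59
add 6: running sum 46 < 59
add 10: running sum 56 < 59
end 8: [5, 9, 2, 7, 11, 6, 10, 9] sum 59, len 8
end 9: [5, 9, 2, 7, 11, 6, 10, 9, 1] sum 60, len 9
end 10: [9, 2, 7, 11, 6, 10, 9, 1, 12] sum 67, len 9
end 11: [11, 6, 10, 9, 1, 12, 11] sum 60, len 7
Shortest qualifying length: 7.

7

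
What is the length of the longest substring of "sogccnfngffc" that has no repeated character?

add s: [s] len 1
add o: [s, o] len 2
add g: [s, o, g] len 3
add c: [s, o, g, c] len 4
add c (repeat c, move left end past it): [c] len 1
add n: [c, n] len 2
add f: [c, n, f] len 3
add n (repeat n, move left end past it): [f, n] len 2
add g: [f, n, g] len 3
add f (repeat f, move left end past it): [n, g, f] len 3
add f (repeat f, move left end past it): [f] len 1
add c: [f, c] len 2
Longest all-distinct length: 4.

4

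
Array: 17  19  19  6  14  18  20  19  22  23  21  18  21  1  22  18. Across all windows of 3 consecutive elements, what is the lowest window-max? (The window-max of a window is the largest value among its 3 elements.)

(17, 19, 19) → max 19
(19, 19, 6) → max 19
(19, 6, 14) → max 19
(6, 14, 18) → max 18
(14, 18, 20) → max 20
(18, 20, 19) → max 20
(20, 19, 22) → max 22
(19, 22, 23) → max 23
(22, 23, 21) → max 23
(23, 21, 18) → max 23
(21, 18, 21) → max 21
(18, 21, 1) → max 21
(21, 1, 22) → max 22
(1, 22, 18) → max 22
Lowest of these is 18.

18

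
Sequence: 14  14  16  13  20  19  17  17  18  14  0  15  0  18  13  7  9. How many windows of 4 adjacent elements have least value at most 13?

(14, 14, 16, 13) → min 13  ≤ 13 ✓
(14, 16, 13, 20) → min 13  ≤ 13 ✓
(16, 13, 20, 19) → min 13  ≤ 13 ✓
(13, 20, 19, 17) → min 13  ≤ 13 ✓
(20, 19, 17, 17) → min 17
(19, 17, 17, 18) → min 17
(17, 17, 18, 14) → min 14
(17, 18, 14, 0) → min 0  ≤ 13 ✓
(18, 14, 0, 15) → min 0  ≤ 13 ✓
(14, 0, 15, 0) → min 0  ≤ 13 ✓
(0, 15, 0, 18) → min 0  ≤ 13 ✓
(15, 0, 18, 13) → min 0  ≤ 13 ✓
(0, 18, 13, 7) → min 0  ≤ 13 ✓
(18, 13, 7, 9) → min 7  ≤ 13 ✓
11 windows satisfy the condition.

11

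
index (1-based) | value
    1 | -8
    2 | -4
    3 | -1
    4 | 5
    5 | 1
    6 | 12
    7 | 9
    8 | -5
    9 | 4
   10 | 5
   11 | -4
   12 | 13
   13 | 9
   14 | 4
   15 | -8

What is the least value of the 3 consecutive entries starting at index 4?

1

Elements at indices 4..6: 5, 1, 12
min(5, 1, 12) = 1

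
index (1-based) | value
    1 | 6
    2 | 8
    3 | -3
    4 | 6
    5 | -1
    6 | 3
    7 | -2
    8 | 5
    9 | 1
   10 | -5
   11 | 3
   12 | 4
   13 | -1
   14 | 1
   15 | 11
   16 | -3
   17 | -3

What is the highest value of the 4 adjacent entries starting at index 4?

Elements at indices 4..7: 6, -1, 3, -2
max(6, -1, 3, -2) = 6

6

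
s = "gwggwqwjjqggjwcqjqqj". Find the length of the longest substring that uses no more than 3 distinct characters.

7

[g] 1 distinct, len 1
[g, w] 2 distinct, len 2
[g, w, g] 2 distinct, len 3
[g, w, g, g] 2 distinct, len 4
[g, w, g, g, w] 2 distinct, len 5
[g, w, g, g, w, q] 3 distinct, len 6
[g, w, g, g, w, q, w] 3 distinct, len 7
[w, q, w, j] 3 distinct, len 4
[w, q, w, j, j] 3 distinct, len 5
[w, q, w, j, j, q] 3 distinct, len 6
[j, j, q, g] 3 distinct, len 4
[j, j, q, g, g] 3 distinct, len 5
[j, j, q, g, g, j] 3 distinct, len 6
[g, g, j, w] 3 distinct, len 4
[j, w, c] 3 distinct, len 3
[w, c, q] 3 distinct, len 3
[c, q, j] 3 distinct, len 3
[c, q, j, q] 3 distinct, len 4
[c, q, j, q, q] 3 distinct, len 5
[c, q, j, q, q, j] 3 distinct, len 6
Longest length with ≤3 distinct: 7.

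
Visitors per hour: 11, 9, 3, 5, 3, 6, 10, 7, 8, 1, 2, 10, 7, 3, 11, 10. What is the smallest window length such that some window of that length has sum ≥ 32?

add 11: running sum 11 < 32
add 9: running sum 20 < 32
add 3: running sum 23 < 32
add 5: running sum 28 < 32
add 3: running sum 31 < 32
end 5: [11, 9, 3, 5, 3, 6] sum 37, len 6
end 6: [9, 3, 5, 3, 6, 10] sum 36, len 6
end 7: [3, 5, 3, 6, 10, 7] sum 34, len 6
end 8: [3, 6, 10, 7, 8] sum 34, len 5
end 9: [6, 10, 7, 8, 1] sum 32, len 5
end 10: [6, 10, 7, 8, 1, 2] sum 34, len 6
end 11: [10, 7, 8, 1, 2, 10] sum 38, len 6
end 12: [7, 8, 1, 2, 10, 7] sum 35, len 6
end 13: [7, 8, 1, 2, 10, 7, 3] sum 38, len 7
end 14: [2, 10, 7, 3, 11] sum 33, len 5
end 15: [10, 7, 3, 11, 10] sum 41, len 5
Shortest qualifying length: 5.

5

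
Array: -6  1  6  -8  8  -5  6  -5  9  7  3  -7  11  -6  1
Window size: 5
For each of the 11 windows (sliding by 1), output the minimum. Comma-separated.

[-6, 1, 6, -8, 8] → min -8
[1, 6, -8, 8, -5] → min -8
[6, -8, 8, -5, 6] → min -8
[-8, 8, -5, 6, -5] → min -8
[8, -5, 6, -5, 9] → min -5
[-5, 6, -5, 9, 7] → min -5
[6, -5, 9, 7, 3] → min -5
[-5, 9, 7, 3, -7] → min -7
[9, 7, 3, -7, 11] → min -7
[7, 3, -7, 11, -6] → min -7
[3, -7, 11, -6, 1] → min -7

-8, -8, -8, -8, -5, -5, -5, -7, -7, -7, -7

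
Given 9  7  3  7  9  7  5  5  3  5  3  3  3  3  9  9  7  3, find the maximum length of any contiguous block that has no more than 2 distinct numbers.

add 9: window [9] (1 distinct), len 1
add 7: window [9, 7] (2 distinct), len 2
add 3: window [7, 3] (2 distinct), len 2
add 7: window [7, 3, 7] (2 distinct), len 3
add 9: window [7, 9] (2 distinct), len 2
add 7: window [7, 9, 7] (2 distinct), len 3
add 5: window [7, 5] (2 distinct), len 2
add 5: window [7, 5, 5] (2 distinct), len 3
add 3: window [5, 5, 3] (2 distinct), len 3
add 5: window [5, 5, 3, 5] (2 distinct), len 4
add 3: window [5, 5, 3, 5, 3] (2 distinct), len 5
add 3: window [5, 5, 3, 5, 3, 3] (2 distinct), len 6
add 3: window [5, 5, 3, 5, 3, 3, 3] (2 distinct), len 7
add 3: window [5, 5, 3, 5, 3, 3, 3, 3] (2 distinct), len 8
add 9: window [3, 3, 3, 3, 9] (2 distinct), len 5
add 9: window [3, 3, 3, 3, 9, 9] (2 distinct), len 6
add 7: window [9, 9, 7] (2 distinct), len 3
add 3: window [7, 3] (2 distinct), len 2
Longest length with ≤2 distinct: 8.

8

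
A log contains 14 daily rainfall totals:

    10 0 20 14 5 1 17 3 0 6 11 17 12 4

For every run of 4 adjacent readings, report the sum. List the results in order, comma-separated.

Sliding a size-4 window across the 14 values:
(10, 0, 20, 14) → sum 44
(0, 20, 14, 5) → sum 39
(20, 14, 5, 1) → sum 40
(14, 5, 1, 17) → sum 37
(5, 1, 17, 3) → sum 26
(1, 17, 3, 0) → sum 21
(17, 3, 0, 6) → sum 26
(3, 0, 6, 11) → sum 20
(0, 6, 11, 17) → sum 34
(6, 11, 17, 12) → sum 46
(11, 17, 12, 4) → sum 44

44, 39, 40, 37, 26, 21, 26, 20, 34, 46, 44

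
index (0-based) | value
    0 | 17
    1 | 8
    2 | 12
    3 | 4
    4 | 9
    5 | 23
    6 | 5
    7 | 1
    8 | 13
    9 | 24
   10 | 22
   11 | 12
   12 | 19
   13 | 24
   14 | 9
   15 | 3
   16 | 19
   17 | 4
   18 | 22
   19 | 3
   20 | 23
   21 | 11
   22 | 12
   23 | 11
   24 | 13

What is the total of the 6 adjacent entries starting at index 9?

110

Elements at indices 9..14: 24, 22, 12, 19, 24, 9
sum(24, 22, 12, 19, 24, 9) = 110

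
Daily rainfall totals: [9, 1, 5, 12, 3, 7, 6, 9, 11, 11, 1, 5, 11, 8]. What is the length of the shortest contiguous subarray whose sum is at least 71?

10

add 9: running sum 9 < 71
add 1: running sum 10 < 71
add 5: running sum 15 < 71
add 12: running sum 27 < 71
add 3: running sum 30 < 71
add 7: running sum 37 < 71
add 6: running sum 43 < 71
add 9: running sum 52 < 71
add 11: running sum 63 < 71
end 9: [9, 1, 5, 12, 3, 7, 6, 9, 11, 11] sum 74, len 10
end 10: [9, 1, 5, 12, 3, 7, 6, 9, 11, 11, 1] sum 75, len 11
end 11: [1, 5, 12, 3, 7, 6, 9, 11, 11, 1, 5] sum 71, len 11
end 12: [12, 3, 7, 6, 9, 11, 11, 1, 5, 11] sum 76, len 10
end 13: [3, 7, 6, 9, 11, 11, 1, 5, 11, 8] sum 72, len 10
Shortest qualifying length: 10.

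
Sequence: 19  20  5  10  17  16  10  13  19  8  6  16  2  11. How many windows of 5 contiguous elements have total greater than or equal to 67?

3

(19, 20, 5, 10, 17) → sum 71  ≥ 67 ✓
(20, 5, 10, 17, 16) → sum 68  ≥ 67 ✓
(5, 10, 17, 16, 10) → sum 58
(10, 17, 16, 10, 13) → sum 66
(17, 16, 10, 13, 19) → sum 75  ≥ 67 ✓
(16, 10, 13, 19, 8) → sum 66
(10, 13, 19, 8, 6) → sum 56
(13, 19, 8, 6, 16) → sum 62
(19, 8, 6, 16, 2) → sum 51
(8, 6, 16, 2, 11) → sum 43
3 windows satisfy the condition.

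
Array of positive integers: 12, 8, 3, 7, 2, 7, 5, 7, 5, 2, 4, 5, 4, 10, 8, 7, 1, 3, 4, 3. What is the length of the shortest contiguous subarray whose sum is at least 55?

Extend right; whenever the sum reaches 55, record the length and shrink from the left:
add 12: running sum 12 < 55
add 8: running sum 20 < 55
add 3: running sum 23 < 55
add 7: running sum 30 < 55
add 2: running sum 32 < 55
add 7: running sum 39 < 55
add 5: running sum 44 < 55
add 7: running sum 51 < 55
end 8: [12, 8, 3, 7, 2, 7, 5, 7, 5] sum 56, len 9
end 9: [12, 8, 3, 7, 2, 7, 5, 7, 5, 2] sum 58, len 10
end 10: [12, 8, 3, 7, 2, 7, 5, 7, 5, 2, 4] sum 62, len 11
end 11: [8, 3, 7, 2, 7, 5, 7, 5, 2, 4, 5] sum 55, len 11
end 12: [8, 3, 7, 2, 7, 5, 7, 5, 2, 4, 5, 4] sum 59, len 12
end 13: [7, 2, 7, 5, 7, 5, 2, 4, 5, 4, 10] sum 58, len 11
end 14: [7, 5, 7, 5, 2, 4, 5, 4, 10, 8] sum 57, len 10
end 15: [5, 7, 5, 2, 4, 5, 4, 10, 8, 7] sum 57, len 10
end 16: [5, 7, 5, 2, 4, 5, 4, 10, 8, 7, 1] sum 58, len 11
end 17: [7, 5, 2, 4, 5, 4, 10, 8, 7, 1, 3] sum 56, len 11
end 18: [7, 5, 2, 4, 5, 4, 10, 8, 7, 1, 3, 4] sum 60, len 12
end 19: [5, 2, 4, 5, 4, 10, 8, 7, 1, 3, 4, 3] sum 56, len 12
Shortest qualifying length: 9.

9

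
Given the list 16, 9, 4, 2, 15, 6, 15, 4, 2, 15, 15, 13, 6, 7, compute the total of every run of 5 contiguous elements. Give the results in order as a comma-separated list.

(16, 9, 4, 2, 15) → sum 46
(9, 4, 2, 15, 6) → sum 36
(4, 2, 15, 6, 15) → sum 42
(2, 15, 6, 15, 4) → sum 42
(15, 6, 15, 4, 2) → sum 42
(6, 15, 4, 2, 15) → sum 42
(15, 4, 2, 15, 15) → sum 51
(4, 2, 15, 15, 13) → sum 49
(2, 15, 15, 13, 6) → sum 51
(15, 15, 13, 6, 7) → sum 56

46, 36, 42, 42, 42, 42, 51, 49, 51, 56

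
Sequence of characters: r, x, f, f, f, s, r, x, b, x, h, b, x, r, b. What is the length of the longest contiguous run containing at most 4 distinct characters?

9

add r: window [r] (1 distinct), len 1
add x: window [r, x] (2 distinct), len 2
add f: window [r, x, f] (3 distinct), len 3
add f: window [r, x, f, f] (3 distinct), len 4
add f: window [r, x, f, f, f] (3 distinct), len 5
add s: window [r, x, f, f, f, s] (4 distinct), len 6
add r: window [r, x, f, f, f, s, r] (4 distinct), len 7
add x: window [r, x, f, f, f, s, r, x] (4 distinct), len 8
add b: window [s, r, x, b] (4 distinct), len 4
add x: window [s, r, x, b, x] (4 distinct), len 5
add h: window [r, x, b, x, h] (4 distinct), len 5
add b: window [r, x, b, x, h, b] (4 distinct), len 6
add x: window [r, x, b, x, h, b, x] (4 distinct), len 7
add r: window [r, x, b, x, h, b, x, r] (4 distinct), len 8
add b: window [r, x, b, x, h, b, x, r, b] (4 distinct), len 9
Longest length with ≤4 distinct: 9.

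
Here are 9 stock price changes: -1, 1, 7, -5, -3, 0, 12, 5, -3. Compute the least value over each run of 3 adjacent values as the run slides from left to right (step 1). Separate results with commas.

-1, -5, -5, -5, -3, 0, -3

-1 1 7 → min -1
1 7 -5 → min -5
7 -5 -3 → min -5
-5 -3 0 → min -5
-3 0 12 → min -3
0 12 5 → min 0
12 5 -3 → min -3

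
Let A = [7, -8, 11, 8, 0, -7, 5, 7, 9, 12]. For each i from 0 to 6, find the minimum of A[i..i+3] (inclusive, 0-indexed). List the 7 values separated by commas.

Sliding a size-4 window across the 10 values:
[7, -8, 11, 8] → min -8
[-8, 11, 8, 0] → min -8
[11, 8, 0, -7] → min -7
[8, 0, -7, 5] → min -7
[0, -7, 5, 7] → min -7
[-7, 5, 7, 9] → min -7
[5, 7, 9, 12] → min 5

-8, -8, -7, -7, -7, -7, 5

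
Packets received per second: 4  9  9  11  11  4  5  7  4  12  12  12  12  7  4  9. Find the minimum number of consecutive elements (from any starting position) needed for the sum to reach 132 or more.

16

add 4: running sum 4 < 132
add 9: running sum 13 < 132
add 9: running sum 22 < 132
add 11: running sum 33 < 132
add 11: running sum 44 < 132
add 4: running sum 48 < 132
add 5: running sum 53 < 132
add 7: running sum 60 < 132
add 4: running sum 64 < 132
add 12: running sum 76 < 132
add 12: running sum 88 < 132
add 12: running sum 100 < 132
add 12: running sum 112 < 132
add 7: running sum 119 < 132
add 4: running sum 123 < 132
end 15: [4, 9, 9, 11, 11, 4, 5, 7, 4, 12, 12, 12, 12, 7, 4, 9] sum 132, len 16
Shortest qualifying length: 16.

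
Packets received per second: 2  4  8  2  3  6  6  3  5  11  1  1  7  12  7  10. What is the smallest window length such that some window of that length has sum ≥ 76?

add 2: running sum 2 < 76
add 4: running sum 6 < 76
add 8: running sum 14 < 76
add 2: running sum 16 < 76
add 3: running sum 19 < 76
add 6: running sum 25 < 76
add 6: running sum 31 < 76
add 3: running sum 34 < 76
add 5: running sum 39 < 76
add 11: running sum 50 < 76
add 1: running sum 51 < 76
add 1: running sum 52 < 76
add 7: running sum 59 < 76
add 12: running sum 71 < 76
add 7: shortest ending here [4, 8, 2, 3, 6, 6, 3, 5, 11, 1, 1, 7, 12, 7] sum 76, len 14
add 10: shortest ending here [8, 2, 3, 6, 6, 3, 5, 11, 1, 1, 7, 12, 7, 10] sum 82, len 14
Shortest qualifying length: 14.

14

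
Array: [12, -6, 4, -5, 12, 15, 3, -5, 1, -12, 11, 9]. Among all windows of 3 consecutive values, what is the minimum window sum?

(12, -6, 4) → sum 10
(-6, 4, -5) → sum -7
(4, -5, 12) → sum 11
(-5, 12, 15) → sum 22
(12, 15, 3) → sum 30
(15, 3, -5) → sum 13
(3, -5, 1) → sum -1
(-5, 1, -12) → sum -16
(1, -12, 11) → sum 0
(-12, 11, 9) → sum 8
Minimum of these is -16.

-16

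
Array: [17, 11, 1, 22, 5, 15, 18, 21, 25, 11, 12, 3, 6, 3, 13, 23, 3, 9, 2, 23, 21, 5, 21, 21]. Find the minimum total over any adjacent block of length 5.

17 11 1 22 5 → sum 56
11 1 22 5 15 → sum 54
1 22 5 15 18 → sum 61
22 5 15 18 21 → sum 81
5 15 18 21 25 → sum 84
15 18 21 25 11 → sum 90
18 21 25 11 12 → sum 87
21 25 11 12 3 → sum 72
25 11 12 3 6 → sum 57
11 12 3 6 3 → sum 35
12 3 6 3 13 → sum 37
3 6 3 13 23 → sum 48
6 3 13 23 3 → sum 48
3 13 23 3 9 → sum 51
13 23 3 9 2 → sum 50
23 3 9 2 23 → sum 60
3 9 2 23 21 → sum 58
9 2 23 21 5 → sum 60
2 23 21 5 21 → sum 72
23 21 5 21 21 → sum 91
Minimum of these is 35.

35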